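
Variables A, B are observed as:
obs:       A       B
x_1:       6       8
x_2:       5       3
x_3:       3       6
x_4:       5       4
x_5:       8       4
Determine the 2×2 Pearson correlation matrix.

Step 1 — column means:
  mean(A) = (6 + 5 + 3 + 5 + 8) / 5 = 27/5 = 5.4
  mean(B) = (8 + 3 + 6 + 4 + 4) / 5 = 25/5 = 5

Step 2 — sample variances and covariances s[i,j] = (1/(n-1)) · Σ_k (x_{k,i} - mean_i) · (x_{k,j} - mean_j), with n-1 = 4:
  s[A,A] = ((0.6)·(0.6) + (-0.4)·(-0.4) + (-2.4)·(-2.4) + (-0.4)·(-0.4) + (2.6)·(2.6)) / 4 = 13.2/4 = 3.3
  s[A,B] = ((0.6)·(3) + (-0.4)·(-2) + (-2.4)·(1) + (-0.4)·(-1) + (2.6)·(-1)) / 4 = -2/4 = -0.5
  s[B,B] = ((3)·(3) + (-2)·(-2) + (1)·(1) + (-1)·(-1) + (-1)·(-1)) / 4 = 16/4 = 4
  Sample standard deviations s_i = √(s[i,i]):
  s(A) = √(3.3) = 1.8166
  s(B) = √(4) = 2

Step 3 — r_{ij} = s_{ij} / (s_i · s_j):
  r[A,A] = 1 (diagonal).
  r[A,B] = -0.5 / (1.8166 · 2) = -0.5 / 3.6332 = -0.1376
  r[B,B] = 1 (diagonal).

R is symmetric with unit diagonal. Assembling:

R = [[1, -0.1376],
 [-0.1376, 1]]


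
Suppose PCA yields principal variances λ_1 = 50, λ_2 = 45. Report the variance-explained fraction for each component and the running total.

Step 1 — total variance = trace(Sigma) = Σ λ_i = 50 + 45 = 95.

Step 2 — fraction explained by component i = λ_i / Σ λ:
  PC1: 50/95 = 0.5263
  PC2: 45/95 = 0.4737

Step 3 — cumulative fraction after k components = (λ_1 + ... + λ_k) / Σ λ:
  k = 1: 50/95 = 0.5263
  k = 2: (50 + 45)/95 = 95/95 = 1

Summary (fraction, with percent):

explained: PC1 0.5263 (52.63%), PC2 0.4737 (47.37%);  cumulative: 0.5263, 1


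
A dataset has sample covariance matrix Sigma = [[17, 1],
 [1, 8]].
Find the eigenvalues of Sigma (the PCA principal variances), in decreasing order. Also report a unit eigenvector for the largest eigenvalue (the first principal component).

Step 1 — characteristic polynomial of 2×2 Sigma:
  det(Sigma - λI) = λ² - trace · λ + det = 0.
  trace = 17 + 8 = 25, det = 17·8 - (1)² = 135.
Step 2 — discriminant:
  Δ = trace² - 4·det = 625 - 540 = 85.
Step 3 — eigenvalues:
  λ = (trace ± √Δ)/2 = (25 ± 9.2195)/2,
  λ_1 = 17.1098,  λ_2 = 7.8902.

Step 4 — unit eigenvector for λ_1: solve (Sigma - λ_1 I)v = 0. First row:
  (17 - 17.1098)·v_x + (1)·v_y = 0, i.e. (-0.1098)·v_x + (1)·v_y = 0,
  so v ∝ (b, λ_1 - a) = (1, 0.1098) = u.
  ||u|| = √((1)² + (0.1098)²) = √(1.012) ≈ 1.006,
  v_1 = u/||u|| ≈ (0.994, 0.1091) (||v_1|| = 1).

λ_1 = 17.1098,  λ_2 = 7.8902;  v_1 ≈ (0.994, 0.1091)


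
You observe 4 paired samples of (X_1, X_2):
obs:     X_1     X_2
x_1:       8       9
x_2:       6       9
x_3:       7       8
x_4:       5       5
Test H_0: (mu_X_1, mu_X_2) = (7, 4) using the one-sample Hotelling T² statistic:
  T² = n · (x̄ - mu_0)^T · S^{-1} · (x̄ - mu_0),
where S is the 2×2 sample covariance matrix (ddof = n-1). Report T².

Step 1 — sample mean vector:
  mean(X_1) = (8 + 6 + 7 + 5) / 4 = 26/4 = 6.5
  mean(X_2) = (9 + 9 + 8 + 5) / 4 = 31/4 = 7.75
  x̄ = (6.5, 7.75),  deviation x̄ - mu_0 = (6.5, 7.75) - (7, 4) = (-0.5, 3.75).

Step 2 — sample covariance matrix, S[i,j] = (1/(n-1)) · Σ_k (x_{k,i} - mean_i) · (x_{k,j} - mean_j), divisor n-1 = 3:
  S[X_1,X_1] = ((1.5)·(1.5) + (-0.5)·(-0.5) + (0.5)·(0.5) + (-1.5)·(-1.5)) / 3 = 5/3 = 1.6667
  S[X_1,X_2] = ((1.5)·(1.25) + (-0.5)·(1.25) + (0.5)·(0.25) + (-1.5)·(-2.75)) / 3 = 5.5/3 = 1.8333
  S[X_2,X_2] = ((1.25)·(1.25) + (1.25)·(1.25) + (0.25)·(0.25) + (-2.75)·(-2.75)) / 3 = 10.75/3 = 3.5833
  S = [[1.6667, 1.8333],
 [1.8333, 3.5833]].

Step 3 — invert S. det(S) = 1.6667·3.5833 - (1.8333)² = 2.6111.
  S^{-1} = (1/det) · [[d, -b], [-b, a]] = [[1.3723, -0.7021],
 [-0.7021, 0.6383]].

Step 4 — quadratic form (x̄ - mu_0)^T · S^{-1} · (x̄ - mu_0):
  S^{-1} · (x̄ - mu_0) = (-3.3191, 2.7447),
  (x̄ - mu_0)^T · [...] = (-0.5)·(-3.3191) + (3.75)·(2.7447) = 11.9521.

Step 5 — scale by n: T² = 4 · 11.9521 = 47.8085.

T² ≈ 47.8085


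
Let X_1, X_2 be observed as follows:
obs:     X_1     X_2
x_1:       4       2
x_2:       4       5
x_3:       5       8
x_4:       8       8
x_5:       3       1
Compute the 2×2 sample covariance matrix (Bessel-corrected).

Step 1 — column means:
  mean(X_1) = (4 + 4 + 5 + 8 + 3) / 5 = 24/5 = 4.8
  mean(X_2) = (2 + 5 + 8 + 8 + 1) / 5 = 24/5 = 4.8

Step 2 — sample covariance S[i,j] = (1/(n-1)) · Σ_k (x_{k,i} - mean_i) · (x_{k,j} - mean_j), with n-1 = 4.
  S[X_1,X_1] = ((-0.8)·(-0.8) + (-0.8)·(-0.8) + (0.2)·(0.2) + (3.2)·(3.2) + (-1.8)·(-1.8)) / 4 = 14.8/4 = 3.7
  S[X_1,X_2] = ((-0.8)·(-2.8) + (-0.8)·(0.2) + (0.2)·(3.2) + (3.2)·(3.2) + (-1.8)·(-3.8)) / 4 = 19.8/4 = 4.95
  S[X_2,X_2] = ((-2.8)·(-2.8) + (0.2)·(0.2) + (3.2)·(3.2) + (3.2)·(3.2) + (-3.8)·(-3.8)) / 4 = 42.8/4 = 10.7

S is symmetric (S[j,i] = S[i,j]). Assembling:

S = [[3.7, 4.95],
 [4.95, 10.7]]


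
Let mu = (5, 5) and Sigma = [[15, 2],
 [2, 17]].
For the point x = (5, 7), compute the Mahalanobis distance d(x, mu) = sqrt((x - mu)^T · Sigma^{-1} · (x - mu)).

Step 1 — centre the observation: (x - mu) = (0, 2).

Step 2 — invert Sigma. det(Sigma) = 15·17 - (2)² = 251.
  Sigma^{-1} = (1/det) · [[d, -b], [-b, a]] = [[0.0677, -0.008],
 [-0.008, 0.0598]].

Step 3 — form the quadratic (x - mu)^T · Sigma^{-1} · (x - mu):
  Sigma^{-1} · (x - mu) = (-0.0159, 0.1195).
  (x - mu)^T · [Sigma^{-1} · (x - mu)] = (0)·(-0.0159) + (2)·(0.1195) = 0.239.

Step 4 — take square root: d = √(0.239) ≈ 0.4889.

d(x, mu) = √(0.239) ≈ 0.4889


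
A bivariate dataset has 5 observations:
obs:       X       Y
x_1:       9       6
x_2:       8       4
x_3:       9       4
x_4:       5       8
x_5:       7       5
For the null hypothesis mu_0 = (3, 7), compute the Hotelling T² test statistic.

Step 1 — sample mean vector:
  mean(X) = (9 + 8 + 9 + 5 + 7) / 5 = 38/5 = 7.6
  mean(Y) = (6 + 4 + 4 + 8 + 5) / 5 = 27/5 = 5.4
  x̄ = (7.6, 5.4),  deviation x̄ - mu_0 = (7.6, 5.4) - (3, 7) = (4.6, -1.6).

Step 2 — sample covariance matrix, S[i,j] = (1/(n-1)) · Σ_k (x_{k,i} - mean_i) · (x_{k,j} - mean_j), divisor n-1 = 4:
  S[X,X] = ((1.4)·(1.4) + (0.4)·(0.4) + (1.4)·(1.4) + (-2.6)·(-2.6) + (-0.6)·(-0.6)) / 4 = 11.2/4 = 2.8
  S[X,Y] = ((1.4)·(0.6) + (0.4)·(-1.4) + (1.4)·(-1.4) + (-2.6)·(2.6) + (-0.6)·(-0.4)) / 4 = -8.2/4 = -2.05
  S[Y,Y] = ((0.6)·(0.6) + (-1.4)·(-1.4) + (-1.4)·(-1.4) + (2.6)·(2.6) + (-0.4)·(-0.4)) / 4 = 11.2/4 = 2.8
  S = [[2.8, -2.05],
 [-2.05, 2.8]].

Step 3 — invert S. det(S) = 2.8·2.8 - (-2.05)² = 3.6375.
  S^{-1} = (1/det) · [[d, -b], [-b, a]] = [[0.7698, 0.5636],
 [0.5636, 0.7698]].

Step 4 — quadratic form (x̄ - mu_0)^T · S^{-1} · (x̄ - mu_0):
  S^{-1} · (x̄ - mu_0) = (2.6392, 1.3608),
  (x̄ - mu_0)^T · [...] = (4.6)·(2.6392) + (-1.6)·(1.3608) = 9.9629.

Step 5 — scale by n: T² = 5 · 9.9629 = 49.8144.

T² ≈ 49.8144


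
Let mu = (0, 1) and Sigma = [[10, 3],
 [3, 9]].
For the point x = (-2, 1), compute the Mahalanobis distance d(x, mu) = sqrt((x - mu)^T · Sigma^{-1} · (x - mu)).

Step 1 — centre the observation: (x - mu) = (-2, 0).

Step 2 — invert Sigma. det(Sigma) = 10·9 - (3)² = 81.
  Sigma^{-1} = (1/det) · [[d, -b], [-b, a]] = [[0.1111, -0.037],
 [-0.037, 0.1235]].

Step 3 — form the quadratic (x - mu)^T · Sigma^{-1} · (x - mu):
  Sigma^{-1} · (x - mu) = (-0.2222, 0.0741).
  (x - mu)^T · [Sigma^{-1} · (x - mu)] = (-2)·(-0.2222) + (0)·(0.0741) = 0.4444.

Step 4 — take square root: d = √(0.4444) ≈ 0.6667.

d(x, mu) = √(0.4444) ≈ 0.6667


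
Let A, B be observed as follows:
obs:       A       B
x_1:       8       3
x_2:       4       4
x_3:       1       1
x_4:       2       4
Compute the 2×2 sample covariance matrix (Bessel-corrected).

Step 1 — column means:
  mean(A) = (8 + 4 + 1 + 2) / 4 = 15/4 = 3.75
  mean(B) = (3 + 4 + 1 + 4) / 4 = 12/4 = 3

Step 2 — sample covariance S[i,j] = (1/(n-1)) · Σ_k (x_{k,i} - mean_i) · (x_{k,j} - mean_j), with n-1 = 3.
  S[A,A] = ((4.25)·(4.25) + (0.25)·(0.25) + (-2.75)·(-2.75) + (-1.75)·(-1.75)) / 3 = 28.75/3 = 9.5833
  S[A,B] = ((4.25)·(0) + (0.25)·(1) + (-2.75)·(-2) + (-1.75)·(1)) / 3 = 4/3 = 1.3333
  S[B,B] = ((0)·(0) + (1)·(1) + (-2)·(-2) + (1)·(1)) / 3 = 6/3 = 2

S is symmetric (S[j,i] = S[i,j]). Assembling:

S = [[9.5833, 1.3333],
 [1.3333, 2]]


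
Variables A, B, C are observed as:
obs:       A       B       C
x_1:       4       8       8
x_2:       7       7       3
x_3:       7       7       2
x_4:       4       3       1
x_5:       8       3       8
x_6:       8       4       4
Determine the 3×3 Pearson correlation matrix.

Step 1 — column means:
  mean(A) = (4 + 7 + 7 + 4 + 8 + 8) / 6 = 38/6 = 6.3333
  mean(B) = (8 + 7 + 7 + 3 + 3 + 4) / 6 = 32/6 = 5.3333
  mean(C) = (8 + 3 + 2 + 1 + 8 + 4) / 6 = 26/6 = 4.3333

Step 2 — sample variances and covariances s[i,j] = (1/(n-1)) · Σ_k (x_{k,i} - mean_i) · (x_{k,j} - mean_j), with n-1 = 5:
  s[A,A] = ((-2.3333)·(-2.3333) + (0.6667)·(0.6667) + (0.6667)·(0.6667) + (-2.3333)·(-2.3333) + (1.6667)·(1.6667) + (1.6667)·(1.6667)) / 5 = 17.3333/5 = 3.4667
  s[A,B] = ((-2.3333)·(2.6667) + (0.6667)·(1.6667) + (0.6667)·(1.6667) + (-2.3333)·(-2.3333) + (1.6667)·(-2.3333) + (1.6667)·(-1.3333)) / 5 = -4.6667/5 = -0.9333
  s[A,C] = ((-2.3333)·(3.6667) + (0.6667)·(-1.3333) + (0.6667)·(-2.3333) + (-2.3333)·(-3.3333) + (1.6667)·(3.6667) + (1.6667)·(-0.3333)) / 5 = 2.3333/5 = 0.4667
  s[B,B] = ((2.6667)·(2.6667) + (1.6667)·(1.6667) + (1.6667)·(1.6667) + (-2.3333)·(-2.3333) + (-2.3333)·(-2.3333) + (-1.3333)·(-1.3333)) / 5 = 25.3333/5 = 5.0667
  s[B,C] = ((2.6667)·(3.6667) + (1.6667)·(-1.3333) + (1.6667)·(-2.3333) + (-2.3333)·(-3.3333) + (-2.3333)·(3.6667) + (-1.3333)·(-0.3333)) / 5 = 3.3333/5 = 0.6667
  s[C,C] = ((3.6667)·(3.6667) + (-1.3333)·(-1.3333) + (-2.3333)·(-2.3333) + (-3.3333)·(-3.3333) + (3.6667)·(3.6667) + (-0.3333)·(-0.3333)) / 5 = 45.3333/5 = 9.0667
  Sample standard deviations s_i = √(s[i,i]):
  s(A) = √(3.4667) = 1.8619
  s(B) = √(5.0667) = 2.2509
  s(C) = √(9.0667) = 3.0111

Step 3 — r_{ij} = s_{ij} / (s_i · s_j):
  r[A,A] = 1 (diagonal).
  r[A,B] = -0.9333 / (1.8619 · 2.2509) = -0.9333 / 4.191 = -0.2227
  r[A,C] = 0.4667 / (1.8619 · 3.0111) = 0.4667 / 5.6063 = 0.0832
  r[B,B] = 1 (diagonal).
  r[B,C] = 0.6667 / (2.2509 · 3.0111) = 0.6667 / 6.7777 = 0.0984
  r[C,C] = 1 (diagonal).

R is symmetric with unit diagonal. Assembling:

R = [[1, -0.2227, 0.0832],
 [-0.2227, 1, 0.0984],
 [0.0832, 0.0984, 1]]


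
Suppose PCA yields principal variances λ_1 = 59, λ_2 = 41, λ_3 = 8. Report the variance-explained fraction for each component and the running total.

Step 1 — total variance = trace(Sigma) = Σ λ_i = 59 + 41 + 8 = 108.

Step 2 — fraction explained by component i = λ_i / Σ λ:
  PC1: 59/108 = 0.5463
  PC2: 41/108 = 0.3796
  PC3: 8/108 = 0.0741

Step 3 — cumulative fraction after k components = (λ_1 + ... + λ_k) / Σ λ:
  k = 1: 59/108 = 0.5463
  k = 2: (59 + 41)/108 = 100/108 = 0.9259
  k = 3: (59 + 41 + 8)/108 = 108/108 = 1

Summary (fraction, with percent):

explained: PC1 0.5463 (54.63%), PC2 0.3796 (37.96%), PC3 0.0741 (7.41%);  cumulative: 0.5463, 0.9259, 1


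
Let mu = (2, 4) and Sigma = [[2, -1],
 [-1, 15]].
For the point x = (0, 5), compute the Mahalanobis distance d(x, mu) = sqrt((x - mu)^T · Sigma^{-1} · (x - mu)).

Step 1 — centre the observation: (x - mu) = (-2, 1).

Step 2 — invert Sigma. det(Sigma) = 2·15 - (-1)² = 29.
  Sigma^{-1} = (1/det) · [[d, -b], [-b, a]] = [[0.5172, 0.0345],
 [0.0345, 0.069]].

Step 3 — form the quadratic (x - mu)^T · Sigma^{-1} · (x - mu):
  Sigma^{-1} · (x - mu) = (-1, 0).
  (x - mu)^T · [Sigma^{-1} · (x - mu)] = (-2)·(-1) + (1)·(0) = 2.

Step 4 — take square root: d = √(2) ≈ 1.4142.

d(x, mu) = √(2) ≈ 1.4142


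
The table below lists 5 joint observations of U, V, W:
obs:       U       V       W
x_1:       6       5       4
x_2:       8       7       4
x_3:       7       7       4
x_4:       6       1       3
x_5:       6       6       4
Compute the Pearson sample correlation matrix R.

Step 1 — column means:
  mean(U) = (6 + 8 + 7 + 6 + 6) / 5 = 33/5 = 6.6
  mean(V) = (5 + 7 + 7 + 1 + 6) / 5 = 26/5 = 5.2
  mean(W) = (4 + 4 + 4 + 3 + 4) / 5 = 19/5 = 3.8

Step 2 — sample variances and covariances s[i,j] = (1/(n-1)) · Σ_k (x_{k,i} - mean_i) · (x_{k,j} - mean_j), with n-1 = 4:
  s[U,U] = ((-0.6)·(-0.6) + (1.4)·(1.4) + (0.4)·(0.4) + (-0.6)·(-0.6) + (-0.6)·(-0.6)) / 4 = 3.2/4 = 0.8
  s[U,V] = ((-0.6)·(-0.2) + (1.4)·(1.8) + (0.4)·(1.8) + (-0.6)·(-4.2) + (-0.6)·(0.8)) / 4 = 5.4/4 = 1.35
  s[U,W] = ((-0.6)·(0.2) + (1.4)·(0.2) + (0.4)·(0.2) + (-0.6)·(-0.8) + (-0.6)·(0.2)) / 4 = 0.6/4 = 0.15
  s[V,V] = ((-0.2)·(-0.2) + (1.8)·(1.8) + (1.8)·(1.8) + (-4.2)·(-4.2) + (0.8)·(0.8)) / 4 = 24.8/4 = 6.2
  s[V,W] = ((-0.2)·(0.2) + (1.8)·(0.2) + (1.8)·(0.2) + (-4.2)·(-0.8) + (0.8)·(0.2)) / 4 = 4.2/4 = 1.05
  s[W,W] = ((0.2)·(0.2) + (0.2)·(0.2) + (0.2)·(0.2) + (-0.8)·(-0.8) + (0.2)·(0.2)) / 4 = 0.8/4 = 0.2
  Sample standard deviations s_i = √(s[i,i]):
  s(U) = √(0.8) = 0.8944
  s(V) = √(6.2) = 2.49
  s(W) = √(0.2) = 0.4472

Step 3 — r_{ij} = s_{ij} / (s_i · s_j):
  r[U,U] = 1 (diagonal).
  r[U,V] = 1.35 / (0.8944 · 2.49) = 1.35 / 2.2271 = 0.6062
  r[U,W] = 0.15 / (0.8944 · 0.4472) = 0.15 / 0.4 = 0.375
  r[V,V] = 1 (diagonal).
  r[V,W] = 1.05 / (2.49 · 0.4472) = 1.05 / 1.1136 = 0.9429
  r[W,W] = 1 (diagonal).

R is symmetric with unit diagonal. Assembling:

R = [[1, 0.6062, 0.375],
 [0.6062, 1, 0.9429],
 [0.375, 0.9429, 1]]


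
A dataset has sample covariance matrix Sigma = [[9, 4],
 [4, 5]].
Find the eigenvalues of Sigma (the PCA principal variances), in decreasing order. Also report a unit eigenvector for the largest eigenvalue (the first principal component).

Step 1 — characteristic polynomial of 2×2 Sigma:
  det(Sigma - λI) = λ² - trace · λ + det = 0.
  trace = 9 + 5 = 14, det = 9·5 - (4)² = 29.
Step 2 — discriminant:
  Δ = trace² - 4·det = 196 - 116 = 80.
Step 3 — eigenvalues:
  λ = (trace ± √Δ)/2 = (14 ± 8.9443)/2,
  λ_1 = 11.4721,  λ_2 = 2.5279.

Step 4 — unit eigenvector for λ_1: solve (Sigma - λ_1 I)v = 0. First row:
  (9 - 11.4721)·v_x + (4)·v_y = 0, i.e. (-2.4721)·v_x + (4)·v_y = 0,
  so v ∝ (b, λ_1 - a) = (4, 2.4721) = u.
  ||u|| = √((4)² + (2.4721)²) = √(22.1115) ≈ 4.7023,
  v_1 = u/||u|| ≈ (0.8507, 0.5257) (||v_1|| = 1).

λ_1 = 11.4721,  λ_2 = 2.5279;  v_1 ≈ (0.8507, 0.5257)


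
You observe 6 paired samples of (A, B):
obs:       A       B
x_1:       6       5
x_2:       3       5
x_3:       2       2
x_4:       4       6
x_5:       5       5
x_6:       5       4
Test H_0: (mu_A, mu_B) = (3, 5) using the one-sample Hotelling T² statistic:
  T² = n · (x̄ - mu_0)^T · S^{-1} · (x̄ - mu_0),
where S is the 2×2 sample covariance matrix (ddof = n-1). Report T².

Step 1 — sample mean vector:
  mean(A) = (6 + 3 + 2 + 4 + 5 + 5) / 6 = 25/6 = 4.1667
  mean(B) = (5 + 5 + 2 + 6 + 5 + 4) / 6 = 27/6 = 4.5
  x̄ = (4.1667, 4.5),  deviation x̄ - mu_0 = (4.1667, 4.5) - (3, 5) = (1.1667, -0.5).

Step 2 — sample covariance matrix, S[i,j] = (1/(n-1)) · Σ_k (x_{k,i} - mean_i) · (x_{k,j} - mean_j), divisor n-1 = 5:
  S[A,A] = ((1.8333)·(1.8333) + (-1.1667)·(-1.1667) + (-2.1667)·(-2.1667) + (-0.1667)·(-0.1667) + (0.8333)·(0.8333) + (0.8333)·(0.8333)) / 5 = 10.8333/5 = 2.1667
  S[A,B] = ((1.8333)·(0.5) + (-1.1667)·(0.5) + (-2.1667)·(-2.5) + (-0.1667)·(1.5) + (0.8333)·(0.5) + (0.8333)·(-0.5)) / 5 = 5.5/5 = 1.1
  S[B,B] = ((0.5)·(0.5) + (0.5)·(0.5) + (-2.5)·(-2.5) + (1.5)·(1.5) + (0.5)·(0.5) + (-0.5)·(-0.5)) / 5 = 9.5/5 = 1.9
  S = [[2.1667, 1.1],
 [1.1, 1.9]].

Step 3 — invert S. det(S) = 2.1667·1.9 - (1.1)² = 2.9067.
  S^{-1} = (1/det) · [[d, -b], [-b, a]] = [[0.6537, -0.3784],
 [-0.3784, 0.7454]].

Step 4 — quadratic form (x̄ - mu_0)^T · S^{-1} · (x̄ - mu_0):
  S^{-1} · (x̄ - mu_0) = (0.9518, -0.8142),
  (x̄ - mu_0)^T · [...] = (1.1667)·(0.9518) + (-0.5)·(-0.8142) = 1.5176.

Step 5 — scale by n: T² = 6 · 1.5176 = 9.1055.

T² ≈ 9.1055


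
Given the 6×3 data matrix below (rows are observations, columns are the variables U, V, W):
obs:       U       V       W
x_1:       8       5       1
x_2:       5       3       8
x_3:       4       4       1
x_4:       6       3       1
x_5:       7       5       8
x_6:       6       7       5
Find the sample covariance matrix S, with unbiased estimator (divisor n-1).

Step 1 — column means:
  mean(U) = (8 + 5 + 4 + 6 + 7 + 6) / 6 = 36/6 = 6
  mean(V) = (5 + 3 + 4 + 3 + 5 + 7) / 6 = 27/6 = 4.5
  mean(W) = (1 + 8 + 1 + 1 + 8 + 5) / 6 = 24/6 = 4

Step 2 — sample covariance S[i,j] = (1/(n-1)) · Σ_k (x_{k,i} - mean_i) · (x_{k,j} - mean_j), with n-1 = 5.
  S[U,U] = ((2)·(2) + (-1)·(-1) + (-2)·(-2) + (0)·(0) + (1)·(1) + (0)·(0)) / 5 = 10/5 = 2
  S[U,V] = ((2)·(0.5) + (-1)·(-1.5) + (-2)·(-0.5) + (0)·(-1.5) + (1)·(0.5) + (0)·(2.5)) / 5 = 4/5 = 0.8
  S[U,W] = ((2)·(-3) + (-1)·(4) + (-2)·(-3) + (0)·(-3) + (1)·(4) + (0)·(1)) / 5 = 0/5 = 0
  S[V,V] = ((0.5)·(0.5) + (-1.5)·(-1.5) + (-0.5)·(-0.5) + (-1.5)·(-1.5) + (0.5)·(0.5) + (2.5)·(2.5)) / 5 = 11.5/5 = 2.3
  S[V,W] = ((0.5)·(-3) + (-1.5)·(4) + (-0.5)·(-3) + (-1.5)·(-3) + (0.5)·(4) + (2.5)·(1)) / 5 = 3/5 = 0.6
  S[W,W] = ((-3)·(-3) + (4)·(4) + (-3)·(-3) + (-3)·(-3) + (4)·(4) + (1)·(1)) / 5 = 60/5 = 12

S is symmetric (S[j,i] = S[i,j]). Assembling:

S = [[2, 0.8, 0],
 [0.8, 2.3, 0.6],
 [0, 0.6, 12]]


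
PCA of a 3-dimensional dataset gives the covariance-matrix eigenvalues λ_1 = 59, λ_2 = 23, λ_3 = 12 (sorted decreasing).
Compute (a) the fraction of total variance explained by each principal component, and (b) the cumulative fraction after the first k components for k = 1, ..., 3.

Step 1 — total variance = trace(Sigma) = Σ λ_i = 59 + 23 + 12 = 94.

Step 2 — fraction explained by component i = λ_i / Σ λ:
  PC1: 59/94 = 0.6277
  PC2: 23/94 = 0.2447
  PC3: 12/94 = 0.1277

Step 3 — cumulative fraction after k components = (λ_1 + ... + λ_k) / Σ λ:
  k = 1: 59/94 = 0.6277
  k = 2: (59 + 23)/94 = 82/94 = 0.8723
  k = 3: (59 + 23 + 12)/94 = 94/94 = 1

Summary (fraction, with percent):

explained: PC1 0.6277 (62.77%), PC2 0.2447 (24.47%), PC3 0.1277 (12.77%);  cumulative: 0.6277, 0.8723, 1


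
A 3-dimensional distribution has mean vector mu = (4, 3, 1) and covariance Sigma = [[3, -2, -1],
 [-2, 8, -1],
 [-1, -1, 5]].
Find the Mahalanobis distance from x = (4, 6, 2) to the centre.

Step 1 — centre the observation: (x - mu) = (0, 3, 1).

Step 2 — invert Sigma (cofactor / det for 3×3, or solve directly):
  Sigma^{-1} = [[0.4588, 0.1294, 0.1176],
 [0.1294, 0.1647, 0.0588],
 [0.1176, 0.0588, 0.2353]].

Step 3 — form the quadratic (x - mu)^T · Sigma^{-1} · (x - mu):
  Sigma^{-1} · (x - mu) = (0.5059, 0.5529, 0.4118).
  (x - mu)^T · [Sigma^{-1} · (x - mu)] = (0)·(0.5059) + (3)·(0.5529) + (1)·(0.4118) = 2.0706.

Step 4 — take square root: d = √(2.0706) ≈ 1.439.

d(x, mu) = √(2.0706) ≈ 1.439


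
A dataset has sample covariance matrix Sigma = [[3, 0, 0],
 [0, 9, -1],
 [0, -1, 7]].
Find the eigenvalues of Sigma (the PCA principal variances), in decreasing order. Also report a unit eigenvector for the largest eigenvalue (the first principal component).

Step 1 — characteristic polynomial p(λ) = det(λI - Sigma) = λ³ - tr·λ² + c_1·λ - det, where tr = trace, c_1 = sum of the principal 2×2 minors, det = det(Sigma):
  tr = 3 + 9 + 7 = 19,
  c_1 = (3·9 - (0)²) + (3·7 - (0)²) + (9·7 - (-1)²) = 27 + 21 + 62 = 110,
  det = 3·(9·7 - (-1)²) - (0)·((0)·7 - (-1)·(0)) + (0)·((0)·(-1) - 9·(0)) = 3·(62) - (0)·(0) + (0)·(0) = 186.
  So p(λ) = λ³ - 19λ² + 110λ - 186.
Step 2 — look for an integer root (rational root theorem: any rational root is an integer divisor of 186). Testing λ = 3:
  p(3) = 27 - 171 + 330 - 186 = 0  ✓
  Dividing out (λ - 3): p(λ) = (λ - 3)(λ² - 16λ + 62).
Step 3 — remaining eigenvalues from the quadratic λ² - 16λ + 62 = 0:
  Δ = 16² - 4·62 = 256 - 248 = 8,  λ = (16 ± √8)/2 = (16 ± 2.8284)/2 ≈ 9.4142 or 6.5858.
  Sorted: λ_1 = 9.4142,  λ_2 = 6.5858,  λ_3 = 3  (check: sum = 19 = tr ✓).

Step 4 — unit eigenvector for λ_1 ≈ 9.4142: v spans the null space of (Sigma - λ_1 I), whose rows are
  r_1 = (-6.4142, 0, 0),  r_2 = (0, -0.4142, -1),  r_3 = (0, -1, -2.4142).
  v is orthogonal to every row, so take v ∝ r_1 × r_2 = ((0)·(-1) - (0)·(-0.4142), (0)·(0) - (-6.4142)·(-1), (-6.4142)·(-0.4142) - (0)·(0)) ≈ (0, -6.4142, 2.6569).
  Rescale (multiply by -1 so the first nonzero entry is positive): u = (0, 6.4142, -2.6569).
  ||u|| = √((0)² + (6.4142)² + (-2.6569)²) = √(48.201) ≈ 6.9427,  v_1 = u/||u|| ≈ (0, 0.9239, -0.3827) (||v_1|| = 1).

λ_1 = 9.4142,  λ_2 = 6.5858,  λ_3 = 3;  v_1 ≈ (0, 0.9239, -0.3827)


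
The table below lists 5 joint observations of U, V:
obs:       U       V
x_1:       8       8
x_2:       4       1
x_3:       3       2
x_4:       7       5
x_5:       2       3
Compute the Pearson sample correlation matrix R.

Step 1 — column means:
  mean(U) = (8 + 4 + 3 + 7 + 2) / 5 = 24/5 = 4.8
  mean(V) = (8 + 1 + 2 + 5 + 3) / 5 = 19/5 = 3.8

Step 2 — sample variances and covariances s[i,j] = (1/(n-1)) · Σ_k (x_{k,i} - mean_i) · (x_{k,j} - mean_j), with n-1 = 4:
  s[U,U] = ((3.2)·(3.2) + (-0.8)·(-0.8) + (-1.8)·(-1.8) + (2.2)·(2.2) + (-2.8)·(-2.8)) / 4 = 26.8/4 = 6.7
  s[U,V] = ((3.2)·(4.2) + (-0.8)·(-2.8) + (-1.8)·(-1.8) + (2.2)·(1.2) + (-2.8)·(-0.8)) / 4 = 23.8/4 = 5.95
  s[V,V] = ((4.2)·(4.2) + (-2.8)·(-2.8) + (-1.8)·(-1.8) + (1.2)·(1.2) + (-0.8)·(-0.8)) / 4 = 30.8/4 = 7.7
  Sample standard deviations s_i = √(s[i,i]):
  s(U) = √(6.7) = 2.5884
  s(V) = √(7.7) = 2.7749

Step 3 — r_{ij} = s_{ij} / (s_i · s_j):
  r[U,U] = 1 (diagonal).
  r[U,V] = 5.95 / (2.5884 · 2.7749) = 5.95 / 7.1826 = 0.8284
  r[V,V] = 1 (diagonal).

R is symmetric with unit diagonal. Assembling:

R = [[1, 0.8284],
 [0.8284, 1]]


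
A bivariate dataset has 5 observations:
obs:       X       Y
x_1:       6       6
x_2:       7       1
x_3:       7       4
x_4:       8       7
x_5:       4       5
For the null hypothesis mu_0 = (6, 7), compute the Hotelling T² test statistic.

Step 1 — sample mean vector:
  mean(X) = (6 + 7 + 7 + 8 + 4) / 5 = 32/5 = 6.4
  mean(Y) = (6 + 1 + 4 + 7 + 5) / 5 = 23/5 = 4.6
  x̄ = (6.4, 4.6),  deviation x̄ - mu_0 = (6.4, 4.6) - (6, 7) = (0.4, -2.4).

Step 2 — sample covariance matrix, S[i,j] = (1/(n-1)) · Σ_k (x_{k,i} - mean_i) · (x_{k,j} - mean_j), divisor n-1 = 4:
  S[X,X] = ((-0.4)·(-0.4) + (0.6)·(0.6) + (0.6)·(0.6) + (1.6)·(1.6) + (-2.4)·(-2.4)) / 4 = 9.2/4 = 2.3
  S[X,Y] = ((-0.4)·(1.4) + (0.6)·(-3.6) + (0.6)·(-0.6) + (1.6)·(2.4) + (-2.4)·(0.4)) / 4 = -0.2/4 = -0.05
  S[Y,Y] = ((1.4)·(1.4) + (-3.6)·(-3.6) + (-0.6)·(-0.6) + (2.4)·(2.4) + (0.4)·(0.4)) / 4 = 21.2/4 = 5.3
  S = [[2.3, -0.05],
 [-0.05, 5.3]].

Step 3 — invert S. det(S) = 2.3·5.3 - (-0.05)² = 12.1875.
  S^{-1} = (1/det) · [[d, -b], [-b, a]] = [[0.4349, 0.0041],
 [0.0041, 0.1887]].

Step 4 — quadratic form (x̄ - mu_0)^T · S^{-1} · (x̄ - mu_0):
  S^{-1} · (x̄ - mu_0) = (0.1641, -0.4513),
  (x̄ - mu_0)^T · [...] = (0.4)·(0.1641) + (-2.4)·(-0.4513) = 1.1487.

Step 5 — scale by n: T² = 5 · 1.1487 = 5.7436.

T² ≈ 5.7436


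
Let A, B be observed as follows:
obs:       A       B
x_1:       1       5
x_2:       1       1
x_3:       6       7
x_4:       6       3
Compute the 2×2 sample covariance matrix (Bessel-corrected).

Step 1 — column means:
  mean(A) = (1 + 1 + 6 + 6) / 4 = 14/4 = 3.5
  mean(B) = (5 + 1 + 7 + 3) / 4 = 16/4 = 4

Step 2 — sample covariance S[i,j] = (1/(n-1)) · Σ_k (x_{k,i} - mean_i) · (x_{k,j} - mean_j), with n-1 = 3.
  S[A,A] = ((-2.5)·(-2.5) + (-2.5)·(-2.5) + (2.5)·(2.5) + (2.5)·(2.5)) / 3 = 25/3 = 8.3333
  S[A,B] = ((-2.5)·(1) + (-2.5)·(-3) + (2.5)·(3) + (2.5)·(-1)) / 3 = 10/3 = 3.3333
  S[B,B] = ((1)·(1) + (-3)·(-3) + (3)·(3) + (-1)·(-1)) / 3 = 20/3 = 6.6667

S is symmetric (S[j,i] = S[i,j]). Assembling:

S = [[8.3333, 3.3333],
 [3.3333, 6.6667]]


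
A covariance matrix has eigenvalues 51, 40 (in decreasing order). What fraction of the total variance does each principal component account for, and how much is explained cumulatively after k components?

Step 1 — total variance = trace(Sigma) = Σ λ_i = 51 + 40 = 91.

Step 2 — fraction explained by component i = λ_i / Σ λ:
  PC1: 51/91 = 0.5604
  PC2: 40/91 = 0.4396

Step 3 — cumulative fraction after k components = (λ_1 + ... + λ_k) / Σ λ:
  k = 1: 51/91 = 0.5604
  k = 2: (51 + 40)/91 = 91/91 = 1

Summary (fraction, with percent):

explained: PC1 0.5604 (56.04%), PC2 0.4396 (43.96%);  cumulative: 0.5604, 1


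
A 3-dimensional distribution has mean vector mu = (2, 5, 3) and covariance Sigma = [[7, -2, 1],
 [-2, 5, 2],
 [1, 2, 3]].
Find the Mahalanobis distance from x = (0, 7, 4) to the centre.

Step 1 — centre the observation: (x - mu) = (-2, 2, 1).

Step 2 — invert Sigma (cofactor / det for 3×3, or solve directly):
  Sigma^{-1} = [[0.2115, 0.1538, -0.1731],
 [0.1538, 0.3846, -0.3077],
 [-0.1731, -0.3077, 0.5962]].

Step 3 — form the quadratic (x - mu)^T · Sigma^{-1} · (x - mu):
  Sigma^{-1} · (x - mu) = (-0.2885, 0.1538, 0.3269).
  (x - mu)^T · [Sigma^{-1} · (x - mu)] = (-2)·(-0.2885) + (2)·(0.1538) + (1)·(0.3269) = 1.2115.

Step 4 — take square root: d = √(1.2115) ≈ 1.1007.

d(x, mu) = √(1.2115) ≈ 1.1007


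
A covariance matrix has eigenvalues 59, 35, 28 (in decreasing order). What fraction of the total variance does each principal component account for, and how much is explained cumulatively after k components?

Step 1 — total variance = trace(Sigma) = Σ λ_i = 59 + 35 + 28 = 122.

Step 2 — fraction explained by component i = λ_i / Σ λ:
  PC1: 59/122 = 0.4836
  PC2: 35/122 = 0.2869
  PC3: 28/122 = 0.2295

Step 3 — cumulative fraction after k components = (λ_1 + ... + λ_k) / Σ λ:
  k = 1: 59/122 = 0.4836
  k = 2: (59 + 35)/122 = 94/122 = 0.7705
  k = 3: (59 + 35 + 28)/122 = 122/122 = 1

Summary (fraction, with percent):

explained: PC1 0.4836 (48.36%), PC2 0.2869 (28.69%), PC3 0.2295 (22.95%);  cumulative: 0.4836, 0.7705, 1


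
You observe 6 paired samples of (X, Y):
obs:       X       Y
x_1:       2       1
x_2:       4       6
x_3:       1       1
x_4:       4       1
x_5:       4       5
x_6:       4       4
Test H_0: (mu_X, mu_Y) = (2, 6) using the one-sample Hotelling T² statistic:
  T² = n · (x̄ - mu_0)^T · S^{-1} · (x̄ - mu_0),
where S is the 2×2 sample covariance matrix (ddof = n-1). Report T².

Step 1 — sample mean vector:
  mean(X) = (2 + 4 + 1 + 4 + 4 + 4) / 6 = 19/6 = 3.1667
  mean(Y) = (1 + 6 + 1 + 1 + 5 + 4) / 6 = 18/6 = 3
  x̄ = (3.1667, 3),  deviation x̄ - mu_0 = (3.1667, 3) - (2, 6) = (1.1667, -3).

Step 2 — sample covariance matrix, S[i,j] = (1/(n-1)) · Σ_k (x_{k,i} - mean_i) · (x_{k,j} - mean_j), divisor n-1 = 5:
  S[X,X] = ((-1.1667)·(-1.1667) + (0.8333)·(0.8333) + (-2.1667)·(-2.1667) + (0.8333)·(0.8333) + (0.8333)·(0.8333) + (0.8333)·(0.8333)) / 5 = 8.8333/5 = 1.7667
  S[X,Y] = ((-1.1667)·(-2) + (0.8333)·(3) + (-2.1667)·(-2) + (0.8333)·(-2) + (0.8333)·(2) + (0.8333)·(1)) / 5 = 10/5 = 2
  S[Y,Y] = ((-2)·(-2) + (3)·(3) + (-2)·(-2) + (-2)·(-2) + (2)·(2) + (1)·(1)) / 5 = 26/5 = 5.2
  S = [[1.7667, 2],
 [2, 5.2]].

Step 3 — invert S. det(S) = 1.7667·5.2 - (2)² = 5.1867.
  S^{-1} = (1/det) · [[d, -b], [-b, a]] = [[1.0026, -0.3856],
 [-0.3856, 0.3406]].

Step 4 — quadratic form (x̄ - mu_0)^T · S^{-1} · (x̄ - mu_0):
  S^{-1} · (x̄ - mu_0) = (2.3265, -1.4717),
  (x̄ - mu_0)^T · [...] = (1.1667)·(2.3265) + (-3)·(-1.4717) = 7.1294.

Step 5 — scale by n: T² = 6 · 7.1294 = 42.7763.

T² ≈ 42.7763


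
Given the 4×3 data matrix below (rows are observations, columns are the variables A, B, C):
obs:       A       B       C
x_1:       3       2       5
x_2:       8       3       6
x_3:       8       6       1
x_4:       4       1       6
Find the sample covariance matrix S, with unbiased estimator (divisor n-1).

Step 1 — column means:
  mean(A) = (3 + 8 + 8 + 4) / 4 = 23/4 = 5.75
  mean(B) = (2 + 3 + 6 + 1) / 4 = 12/4 = 3
  mean(C) = (5 + 6 + 1 + 6) / 4 = 18/4 = 4.5

Step 2 — sample covariance S[i,j] = (1/(n-1)) · Σ_k (x_{k,i} - mean_i) · (x_{k,j} - mean_j), with n-1 = 3.
  S[A,A] = ((-2.75)·(-2.75) + (2.25)·(2.25) + (2.25)·(2.25) + (-1.75)·(-1.75)) / 3 = 20.75/3 = 6.9167
  S[A,B] = ((-2.75)·(-1) + (2.25)·(0) + (2.25)·(3) + (-1.75)·(-2)) / 3 = 13/3 = 4.3333
  S[A,C] = ((-2.75)·(0.5) + (2.25)·(1.5) + (2.25)·(-3.5) + (-1.75)·(1.5)) / 3 = -8.5/3 = -2.8333
  S[B,B] = ((-1)·(-1) + (0)·(0) + (3)·(3) + (-2)·(-2)) / 3 = 14/3 = 4.6667
  S[B,C] = ((-1)·(0.5) + (0)·(1.5) + (3)·(-3.5) + (-2)·(1.5)) / 3 = -14/3 = -4.6667
  S[C,C] = ((0.5)·(0.5) + (1.5)·(1.5) + (-3.5)·(-3.5) + (1.5)·(1.5)) / 3 = 17/3 = 5.6667

S is symmetric (S[j,i] = S[i,j]). Assembling:

S = [[6.9167, 4.3333, -2.8333],
 [4.3333, 4.6667, -4.6667],
 [-2.8333, -4.6667, 5.6667]]


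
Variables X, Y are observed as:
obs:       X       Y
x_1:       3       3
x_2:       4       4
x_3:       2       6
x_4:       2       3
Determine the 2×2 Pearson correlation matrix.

Step 1 — column means:
  mean(X) = (3 + 4 + 2 + 2) / 4 = 11/4 = 2.75
  mean(Y) = (3 + 4 + 6 + 3) / 4 = 16/4 = 4

Step 2 — sample variances and covariances s[i,j] = (1/(n-1)) · Σ_k (x_{k,i} - mean_i) · (x_{k,j} - mean_j), with n-1 = 3:
  s[X,X] = ((0.25)·(0.25) + (1.25)·(1.25) + (-0.75)·(-0.75) + (-0.75)·(-0.75)) / 3 = 2.75/3 = 0.9167
  s[X,Y] = ((0.25)·(-1) + (1.25)·(0) + (-0.75)·(2) + (-0.75)·(-1)) / 3 = -1/3 = -0.3333
  s[Y,Y] = ((-1)·(-1) + (0)·(0) + (2)·(2) + (-1)·(-1)) / 3 = 6/3 = 2
  Sample standard deviations s_i = √(s[i,i]):
  s(X) = √(0.9167) = 0.9574
  s(Y) = √(2) = 1.4142

Step 3 — r_{ij} = s_{ij} / (s_i · s_j):
  r[X,X] = 1 (diagonal).
  r[X,Y] = -0.3333 / (0.9574 · 1.4142) = -0.3333 / 1.354 = -0.2462
  r[Y,Y] = 1 (diagonal).

R is symmetric with unit diagonal. Assembling:

R = [[1, -0.2462],
 [-0.2462, 1]]


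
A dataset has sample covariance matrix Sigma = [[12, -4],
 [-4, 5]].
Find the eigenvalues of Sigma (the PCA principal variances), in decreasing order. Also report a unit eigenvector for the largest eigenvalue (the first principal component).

Step 1 — characteristic polynomial of 2×2 Sigma:
  det(Sigma - λI) = λ² - trace · λ + det = 0.
  trace = 12 + 5 = 17, det = 12·5 - (-4)² = 44.
Step 2 — discriminant:
  Δ = trace² - 4·det = 289 - 176 = 113.
Step 3 — eigenvalues:
  λ = (trace ± √Δ)/2 = (17 ± 10.6301)/2,
  λ_1 = 13.8151,  λ_2 = 3.1849.

Step 4 — unit eigenvector for λ_1: solve (Sigma - λ_1 I)v = 0. First row:
  (12 - 13.8151)·v_x + (-4)·v_y = 0, i.e. (-1.8151)·v_x + (-4)·v_y = 0,
  so v ∝ (b, λ_1 - a) = (-4, 1.8151); multiply by -1 so the first entry is positive: u = (4, -1.8151).
  ||u|| = √((4)² + (-1.8151)²) = √(19.2945) ≈ 4.3925,
  v_1 = u/||u|| ≈ (0.9106, -0.4132) (||v_1|| = 1).

λ_1 = 13.8151,  λ_2 = 3.1849;  v_1 ≈ (0.9106, -0.4132)


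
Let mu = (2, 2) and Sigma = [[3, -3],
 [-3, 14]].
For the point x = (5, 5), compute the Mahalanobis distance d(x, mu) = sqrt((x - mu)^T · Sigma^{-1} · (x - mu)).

Step 1 — centre the observation: (x - mu) = (3, 3).

Step 2 — invert Sigma. det(Sigma) = 3·14 - (-3)² = 33.
  Sigma^{-1} = (1/det) · [[d, -b], [-b, a]] = [[0.4242, 0.0909],
 [0.0909, 0.0909]].

Step 3 — form the quadratic (x - mu)^T · Sigma^{-1} · (x - mu):
  Sigma^{-1} · (x - mu) = (1.5455, 0.5455).
  (x - mu)^T · [Sigma^{-1} · (x - mu)] = (3)·(1.5455) + (3)·(0.5455) = 6.2727.

Step 4 — take square root: d = √(6.2727) ≈ 2.5045.

d(x, mu) = √(6.2727) ≈ 2.5045


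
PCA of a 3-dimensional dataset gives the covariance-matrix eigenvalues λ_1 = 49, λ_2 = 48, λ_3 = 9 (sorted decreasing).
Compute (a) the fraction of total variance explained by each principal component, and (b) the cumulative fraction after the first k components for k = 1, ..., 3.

Step 1 — total variance = trace(Sigma) = Σ λ_i = 49 + 48 + 9 = 106.

Step 2 — fraction explained by component i = λ_i / Σ λ:
  PC1: 49/106 = 0.4623
  PC2: 48/106 = 0.4528
  PC3: 9/106 = 0.0849

Step 3 — cumulative fraction after k components = (λ_1 + ... + λ_k) / Σ λ:
  k = 1: 49/106 = 0.4623
  k = 2: (49 + 48)/106 = 97/106 = 0.9151
  k = 3: (49 + 48 + 9)/106 = 106/106 = 1

Summary (fraction, with percent):

explained: PC1 0.4623 (46.23%), PC2 0.4528 (45.28%), PC3 0.0849 (8.49%);  cumulative: 0.4623, 0.9151, 1


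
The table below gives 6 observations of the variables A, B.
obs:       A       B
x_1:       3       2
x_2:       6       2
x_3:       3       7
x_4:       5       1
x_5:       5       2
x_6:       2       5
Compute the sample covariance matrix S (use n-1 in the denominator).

Step 1 — column means:
  mean(A) = (3 + 6 + 3 + 5 + 5 + 2) / 6 = 24/6 = 4
  mean(B) = (2 + 2 + 7 + 1 + 2 + 5) / 6 = 19/6 = 3.1667

Step 2 — sample covariance S[i,j] = (1/(n-1)) · Σ_k (x_{k,i} - mean_i) · (x_{k,j} - mean_j), with n-1 = 5.
  S[A,A] = ((-1)·(-1) + (2)·(2) + (-1)·(-1) + (1)·(1) + (1)·(1) + (-2)·(-2)) / 5 = 12/5 = 2.4
  S[A,B] = ((-1)·(-1.1667) + (2)·(-1.1667) + (-1)·(3.8333) + (1)·(-2.1667) + (1)·(-1.1667) + (-2)·(1.8333)) / 5 = -12/5 = -2.4
  S[B,B] = ((-1.1667)·(-1.1667) + (-1.1667)·(-1.1667) + (3.8333)·(3.8333) + (-2.1667)·(-2.1667) + (-1.1667)·(-1.1667) + (1.8333)·(1.8333)) / 5 = 26.8333/5 = 5.3667

S is symmetric (S[j,i] = S[i,j]). Assembling:

S = [[2.4, -2.4],
 [-2.4, 5.3667]]


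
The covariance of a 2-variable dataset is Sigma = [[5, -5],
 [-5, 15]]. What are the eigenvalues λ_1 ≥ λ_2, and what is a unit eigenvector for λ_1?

Step 1 — characteristic polynomial of 2×2 Sigma:
  det(Sigma - λI) = λ² - trace · λ + det = 0.
  trace = 5 + 15 = 20, det = 5·15 - (-5)² = 50.
Step 2 — discriminant:
  Δ = trace² - 4·det = 400 - 200 = 200.
Step 3 — eigenvalues:
  λ = (trace ± √Δ)/2 = (20 ± 14.1421)/2,
  λ_1 = 17.0711,  λ_2 = 2.9289.

Step 4 — unit eigenvector for λ_1: solve (Sigma - λ_1 I)v = 0. First row:
  (5 - 17.0711)·v_x + (-5)·v_y = 0, i.e. (-12.0711)·v_x + (-5)·v_y = 0,
  so v ∝ (b, λ_1 - a) = (-5, 12.0711); multiply by -1 so the first entry is positive: u = (5, -12.0711).
  ||u|| = √((5)² + (-12.0711)²) = √(170.7107) ≈ 13.0656,
  v_1 = u/||u|| ≈ (0.3827, -0.9239) (||v_1|| = 1).

λ_1 = 17.0711,  λ_2 = 2.9289;  v_1 ≈ (0.3827, -0.9239)


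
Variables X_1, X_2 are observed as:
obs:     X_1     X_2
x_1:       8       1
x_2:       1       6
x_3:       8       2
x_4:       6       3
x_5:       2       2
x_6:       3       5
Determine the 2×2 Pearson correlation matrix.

Step 1 — column means:
  mean(X_1) = (8 + 1 + 8 + 6 + 2 + 3) / 6 = 28/6 = 4.6667
  mean(X_2) = (1 + 6 + 2 + 3 + 2 + 5) / 6 = 19/6 = 3.1667

Step 2 — sample variances and covariances s[i,j] = (1/(n-1)) · Σ_k (x_{k,i} - mean_i) · (x_{k,j} - mean_j), with n-1 = 5:
  s[X_1,X_1] = ((3.3333)·(3.3333) + (-3.6667)·(-3.6667) + (3.3333)·(3.3333) + (1.3333)·(1.3333) + (-2.6667)·(-2.6667) + (-1.6667)·(-1.6667)) / 5 = 47.3333/5 = 9.4667
  s[X_1,X_2] = ((3.3333)·(-2.1667) + (-3.6667)·(2.8333) + (3.3333)·(-1.1667) + (1.3333)·(-0.1667) + (-2.6667)·(-1.1667) + (-1.6667)·(1.8333)) / 5 = -21.6667/5 = -4.3333
  s[X_2,X_2] = ((-2.1667)·(-2.1667) + (2.8333)·(2.8333) + (-1.1667)·(-1.1667) + (-0.1667)·(-0.1667) + (-1.1667)·(-1.1667) + (1.8333)·(1.8333)) / 5 = 18.8333/5 = 3.7667
  Sample standard deviations s_i = √(s[i,i]):
  s(X_1) = √(9.4667) = 3.0768
  s(X_2) = √(3.7667) = 1.9408

Step 3 — r_{ij} = s_{ij} / (s_i · s_j):
  r[X_1,X_1] = 1 (diagonal).
  r[X_1,X_2] = -4.3333 / (3.0768 · 1.9408) = -4.3333 / 5.9714 = -0.7257
  r[X_2,X_2] = 1 (diagonal).

R is symmetric with unit diagonal. Assembling:

R = [[1, -0.7257],
 [-0.7257, 1]]


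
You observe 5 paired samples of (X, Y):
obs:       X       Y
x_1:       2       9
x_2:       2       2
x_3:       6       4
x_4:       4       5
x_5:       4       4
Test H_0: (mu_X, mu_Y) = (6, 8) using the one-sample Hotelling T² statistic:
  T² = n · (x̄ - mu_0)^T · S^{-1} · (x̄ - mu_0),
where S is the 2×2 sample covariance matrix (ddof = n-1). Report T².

Step 1 — sample mean vector:
  mean(X) = (2 + 2 + 6 + 4 + 4) / 5 = 18/5 = 3.6
  mean(Y) = (9 + 2 + 4 + 5 + 4) / 5 = 24/5 = 4.8
  x̄ = (3.6, 4.8),  deviation x̄ - mu_0 = (3.6, 4.8) - (6, 8) = (-2.4, -3.2).

Step 2 — sample covariance matrix, S[i,j] = (1/(n-1)) · Σ_k (x_{k,i} - mean_i) · (x_{k,j} - mean_j), divisor n-1 = 4:
  S[X,X] = ((-1.6)·(-1.6) + (-1.6)·(-1.6) + (2.4)·(2.4) + (0.4)·(0.4) + (0.4)·(0.4)) / 4 = 11.2/4 = 2.8
  S[X,Y] = ((-1.6)·(4.2) + (-1.6)·(-2.8) + (2.4)·(-0.8) + (0.4)·(0.2) + (0.4)·(-0.8)) / 4 = -4.4/4 = -1.1
  S[Y,Y] = ((4.2)·(4.2) + (-2.8)·(-2.8) + (-0.8)·(-0.8) + (0.2)·(0.2) + (-0.8)·(-0.8)) / 4 = 26.8/4 = 6.7
  S = [[2.8, -1.1],
 [-1.1, 6.7]].

Step 3 — invert S. det(S) = 2.8·6.7 - (-1.1)² = 17.55.
  S^{-1} = (1/det) · [[d, -b], [-b, a]] = [[0.3818, 0.0627],
 [0.0627, 0.1595]].

Step 4 — quadratic form (x̄ - mu_0)^T · S^{-1} · (x̄ - mu_0):
  S^{-1} · (x̄ - mu_0) = (-1.1168, -0.661),
  (x̄ - mu_0)^T · [...] = (-2.4)·(-1.1168) + (-3.2)·(-0.661) = 4.7954.

Step 5 — scale by n: T² = 5 · 4.7954 = 23.9772.

T² ≈ 23.9772


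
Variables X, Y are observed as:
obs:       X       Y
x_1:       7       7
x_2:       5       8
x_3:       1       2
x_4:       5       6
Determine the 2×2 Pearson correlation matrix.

Step 1 — column means:
  mean(X) = (7 + 5 + 1 + 5) / 4 = 18/4 = 4.5
  mean(Y) = (7 + 8 + 2 + 6) / 4 = 23/4 = 5.75

Step 2 — sample variances and covariances s[i,j] = (1/(n-1)) · Σ_k (x_{k,i} - mean_i) · (x_{k,j} - mean_j), with n-1 = 3:
  s[X,X] = ((2.5)·(2.5) + (0.5)·(0.5) + (-3.5)·(-3.5) + (0.5)·(0.5)) / 3 = 19/3 = 6.3333
  s[X,Y] = ((2.5)·(1.25) + (0.5)·(2.25) + (-3.5)·(-3.75) + (0.5)·(0.25)) / 3 = 17.5/3 = 5.8333
  s[Y,Y] = ((1.25)·(1.25) + (2.25)·(2.25) + (-3.75)·(-3.75) + (0.25)·(0.25)) / 3 = 20.75/3 = 6.9167
  Sample standard deviations s_i = √(s[i,i]):
  s(X) = √(6.3333) = 2.5166
  s(Y) = √(6.9167) = 2.63

Step 3 — r_{ij} = s_{ij} / (s_i · s_j):
  r[X,X] = 1 (diagonal).
  r[X,Y] = 5.8333 / (2.5166 · 2.63) = 5.8333 / 6.6186 = 0.8814
  r[Y,Y] = 1 (diagonal).

R is symmetric with unit diagonal. Assembling:

R = [[1, 0.8814],
 [0.8814, 1]]


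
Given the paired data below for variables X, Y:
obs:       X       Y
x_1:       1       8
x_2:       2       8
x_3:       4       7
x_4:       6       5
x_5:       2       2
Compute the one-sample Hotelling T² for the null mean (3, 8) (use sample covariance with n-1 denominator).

Step 1 — sample mean vector:
  mean(X) = (1 + 2 + 4 + 6 + 2) / 5 = 15/5 = 3
  mean(Y) = (8 + 8 + 7 + 5 + 2) / 5 = 30/5 = 6
  x̄ = (3, 6),  deviation x̄ - mu_0 = (3, 6) - (3, 8) = (0, -2).

Step 2 — sample covariance matrix, S[i,j] = (1/(n-1)) · Σ_k (x_{k,i} - mean_i) · (x_{k,j} - mean_j), divisor n-1 = 4:
  S[X,X] = ((-2)·(-2) + (-1)·(-1) + (1)·(1) + (3)·(3) + (-1)·(-1)) / 4 = 16/4 = 4
  S[X,Y] = ((-2)·(2) + (-1)·(2) + (1)·(1) + (3)·(-1) + (-1)·(-4)) / 4 = -4/4 = -1
  S[Y,Y] = ((2)·(2) + (2)·(2) + (1)·(1) + (-1)·(-1) + (-4)·(-4)) / 4 = 26/4 = 6.5
  S = [[4, -1],
 [-1, 6.5]].

Step 3 — invert S. det(S) = 4·6.5 - (-1)² = 25.
  S^{-1} = (1/det) · [[d, -b], [-b, a]] = [[0.26, 0.04],
 [0.04, 0.16]].

Step 4 — quadratic form (x̄ - mu_0)^T · S^{-1} · (x̄ - mu_0):
  S^{-1} · (x̄ - mu_0) = (-0.08, -0.32),
  (x̄ - mu_0)^T · [...] = (0)·(-0.08) + (-2)·(-0.32) = 0.64.

Step 5 — scale by n: T² = 5 · 0.64 = 3.2.

T² ≈ 3.2


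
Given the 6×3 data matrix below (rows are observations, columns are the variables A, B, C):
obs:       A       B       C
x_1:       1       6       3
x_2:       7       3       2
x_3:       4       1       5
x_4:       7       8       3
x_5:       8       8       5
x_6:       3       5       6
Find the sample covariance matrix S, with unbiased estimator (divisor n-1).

Step 1 — column means:
  mean(A) = (1 + 7 + 4 + 7 + 8 + 3) / 6 = 30/6 = 5
  mean(B) = (6 + 3 + 1 + 8 + 8 + 5) / 6 = 31/6 = 5.1667
  mean(C) = (3 + 2 + 5 + 3 + 5 + 6) / 6 = 24/6 = 4

Step 2 — sample covariance S[i,j] = (1/(n-1)) · Σ_k (x_{k,i} - mean_i) · (x_{k,j} - mean_j), with n-1 = 5.
  S[A,A] = ((-4)·(-4) + (2)·(2) + (-1)·(-1) + (2)·(2) + (3)·(3) + (-2)·(-2)) / 5 = 38/5 = 7.6
  S[A,B] = ((-4)·(0.8333) + (2)·(-2.1667) + (-1)·(-4.1667) + (2)·(2.8333) + (3)·(2.8333) + (-2)·(-0.1667)) / 5 = 11/5 = 2.2
  S[A,C] = ((-4)·(-1) + (2)·(-2) + (-1)·(1) + (2)·(-1) + (3)·(1) + (-2)·(2)) / 5 = -4/5 = -0.8
  S[B,B] = ((0.8333)·(0.8333) + (-2.1667)·(-2.1667) + (-4.1667)·(-4.1667) + (2.8333)·(2.8333) + (2.8333)·(2.8333) + (-0.1667)·(-0.1667)) / 5 = 38.8333/5 = 7.7667
  S[B,C] = ((0.8333)·(-1) + (-2.1667)·(-2) + (-4.1667)·(1) + (2.8333)·(-1) + (2.8333)·(1) + (-0.1667)·(2)) / 5 = -1/5 = -0.2
  S[C,C] = ((-1)·(-1) + (-2)·(-2) + (1)·(1) + (-1)·(-1) + (1)·(1) + (2)·(2)) / 5 = 12/5 = 2.4

S is symmetric (S[j,i] = S[i,j]). Assembling:

S = [[7.6, 2.2, -0.8],
 [2.2, 7.7667, -0.2],
 [-0.8, -0.2, 2.4]]
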